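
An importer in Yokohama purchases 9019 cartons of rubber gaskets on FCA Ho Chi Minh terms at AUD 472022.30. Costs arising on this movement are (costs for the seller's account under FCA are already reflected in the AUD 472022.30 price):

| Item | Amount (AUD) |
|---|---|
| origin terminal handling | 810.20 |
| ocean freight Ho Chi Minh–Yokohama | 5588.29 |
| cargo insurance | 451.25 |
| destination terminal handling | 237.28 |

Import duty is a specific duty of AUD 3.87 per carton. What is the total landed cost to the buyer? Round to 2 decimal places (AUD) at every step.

FCA: the seller delivers export-cleared goods to the carrier; the buyer bears costs from that point.
CIF value = FCA price + origin terminal + freight + insurance = 472022.30 + 810.20 + 5588.29 + 451.25 = 478872.04
Import duty = 9019 × 3.87 = 34903.53
Buyer bears: origin terminal 810.20 + freight 5588.29 + insurance 451.25 + destination terminal 237.28 + duty 34903.53 = 41990.55
Landed cost = invoice 472022.30 + 41990.55 = 514012.85

Total landed cost: AUD 514012.85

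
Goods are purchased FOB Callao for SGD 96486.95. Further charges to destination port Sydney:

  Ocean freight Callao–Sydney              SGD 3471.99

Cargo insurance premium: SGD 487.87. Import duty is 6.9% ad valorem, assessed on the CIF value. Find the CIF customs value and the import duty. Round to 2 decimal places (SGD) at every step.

CIF value: SGD 100446.81; import duty: SGD 6930.83

CIF = FOB price + freight + insurance
CIF = 96486.95 + 3471.99 + 487.87 = 100446.81
Import duty = 100446.81 × 6.9% = 6930.83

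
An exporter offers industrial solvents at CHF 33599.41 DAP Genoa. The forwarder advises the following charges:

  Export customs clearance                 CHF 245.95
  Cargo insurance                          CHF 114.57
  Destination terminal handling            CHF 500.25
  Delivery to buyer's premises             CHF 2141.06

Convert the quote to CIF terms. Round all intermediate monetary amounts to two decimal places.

Not relevant to the conversion: export clearance, insurance — on the seller under both DAP and CIF; already in the DAP price and stays in the CIF price.
From DAP to CIF, the seller no longer bears: destination terminal, delivery.
CIF price = 33599.41 − 500.25 − 2141.06 = 30958.10

CIF price: CHF 30958.10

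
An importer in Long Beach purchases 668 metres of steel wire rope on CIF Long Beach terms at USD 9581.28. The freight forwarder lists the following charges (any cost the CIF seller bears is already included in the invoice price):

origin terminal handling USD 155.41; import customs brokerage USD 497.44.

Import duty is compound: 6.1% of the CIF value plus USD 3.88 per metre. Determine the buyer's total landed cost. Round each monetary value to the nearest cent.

Total landed cost: USD 13255.02

CIF: the seller pays costs through ocean freight and marine insurance to the destination port.
Already in the invoice (seller's account under CIF): origin terminal — exclude.
The CIF price already equals the CIF value: 9581.28
Ad valorem component: 9581.28 × 6.1% = 584.46
Specific component: 668 × 3.88 = 2591.84
Import duty = 584.46 + 2591.84 = 3176.30
Buyer bears: brokerage 497.44 + duty 3176.30 = 3673.74
Landed cost = invoice 9581.28 + 3673.74 = 13255.02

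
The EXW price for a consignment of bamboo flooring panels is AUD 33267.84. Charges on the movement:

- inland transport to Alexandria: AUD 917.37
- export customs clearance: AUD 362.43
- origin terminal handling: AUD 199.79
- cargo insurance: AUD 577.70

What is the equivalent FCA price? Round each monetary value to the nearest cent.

Not relevant to the conversion: origin terminal, insurance — on the buyer under both terms; not part of either seller's price.
From EXW to FCA, the seller additionally bears: inland to port, export clearance.
FCA price = 33267.84 + 917.37 + 362.43 = 34547.64

FCA price: AUD 34547.64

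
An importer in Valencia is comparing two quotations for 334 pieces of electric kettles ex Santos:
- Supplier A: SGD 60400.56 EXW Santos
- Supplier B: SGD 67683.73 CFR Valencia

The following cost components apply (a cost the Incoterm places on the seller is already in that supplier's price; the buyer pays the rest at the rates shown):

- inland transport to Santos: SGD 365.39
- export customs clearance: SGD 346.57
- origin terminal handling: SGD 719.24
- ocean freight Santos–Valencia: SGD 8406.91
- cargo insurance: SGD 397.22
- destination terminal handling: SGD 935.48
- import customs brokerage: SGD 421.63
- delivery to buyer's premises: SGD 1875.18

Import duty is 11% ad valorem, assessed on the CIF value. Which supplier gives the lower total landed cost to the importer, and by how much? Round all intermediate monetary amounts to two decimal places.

Supplier B is cheaper by SGD 2835.99

Supplier A (EXW):
CIF value = EXW price + inland to port + export clearance + origin terminal + freight + insurance = 60400.56 + 365.39 + 346.57 + 719.24 + 8406.91 + 397.22 = 70635.89
Import duty = 70635.89 × 11% = 7769.95
Buyer bears (A): 365.39 + 346.57 + 719.24 + 8406.91 + 397.22 + 935.48 + 421.63 + 1875.18 = 13467.62
Landed cost (A) = invoice 60400.56 + 13467.62 + duty 7769.95 = 81638.13
Supplier B (CFR):
CIF value = CFR price + insurance = 67683.73 + 397.22 = 68080.95
Import duty = 68080.95 × 11% = 7488.90
Buyer bears (B): 397.22 + 935.48 + 421.63 + 1875.18 = 3629.51
Landed cost (B) = invoice 67683.73 + 3629.51 + duty 7488.90 = 78802.14
Difference = |81638.13 − 78802.14| = 2835.99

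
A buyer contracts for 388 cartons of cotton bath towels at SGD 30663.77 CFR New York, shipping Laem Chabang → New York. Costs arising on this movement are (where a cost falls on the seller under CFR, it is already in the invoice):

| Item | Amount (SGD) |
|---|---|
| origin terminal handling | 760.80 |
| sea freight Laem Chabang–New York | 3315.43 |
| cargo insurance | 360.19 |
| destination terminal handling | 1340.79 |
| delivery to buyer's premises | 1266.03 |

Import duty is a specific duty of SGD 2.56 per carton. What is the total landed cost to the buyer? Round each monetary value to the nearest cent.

Total landed cost: SGD 34624.06

CFR: the seller pays costs through ocean freight to the destination port, but not insurance.
Already in the invoice (seller's account under CFR): origin terminal, freight — exclude.
CIF value = CFR price + insurance = 30663.77 + 360.19 = 31023.96
Import duty = 388 × 2.56 = 993.28
Buyer bears: insurance 360.19 + destination terminal 1340.79 + delivery 1266.03 + duty 993.28 = 3960.29
Landed cost = invoice 30663.77 + 3960.29 = 34624.06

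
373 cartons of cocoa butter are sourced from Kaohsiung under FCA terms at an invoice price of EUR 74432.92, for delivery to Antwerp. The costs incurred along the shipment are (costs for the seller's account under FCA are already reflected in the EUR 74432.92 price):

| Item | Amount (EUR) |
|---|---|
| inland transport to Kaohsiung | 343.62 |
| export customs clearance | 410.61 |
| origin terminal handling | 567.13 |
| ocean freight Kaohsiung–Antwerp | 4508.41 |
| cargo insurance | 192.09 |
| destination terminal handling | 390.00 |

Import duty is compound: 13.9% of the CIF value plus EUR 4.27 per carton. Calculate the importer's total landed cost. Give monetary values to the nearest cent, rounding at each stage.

FCA: the seller delivers export-cleared goods to the carrier; the buyer bears costs from that point.
Already in the invoice (seller's account under FCA): inland to port, export clearance — exclude.
CIF value = FCA price + origin terminal + freight + insurance = 74432.92 + 567.13 + 4508.41 + 192.09 = 79700.55
Ad valorem component: 79700.55 × 13.9% = 11078.38
Specific component: 373 × 4.27 = 1592.71
Import duty = 11078.38 + 1592.71 = 12671.09
Buyer bears: origin terminal 567.13 + freight 4508.41 + insurance 192.09 + destination terminal 390.00 + duty 12671.09 = 18328.72
Landed cost = invoice 74432.92 + 18328.72 = 92761.64

Total landed cost: EUR 92761.64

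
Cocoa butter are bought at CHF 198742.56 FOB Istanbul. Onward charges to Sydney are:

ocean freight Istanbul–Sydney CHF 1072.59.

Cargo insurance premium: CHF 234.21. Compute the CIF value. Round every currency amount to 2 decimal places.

CIF value: CHF 200049.36

CIF = FOB price + freight + insurance
CIF = 198742.56 + 1072.59 + 234.21 = 200049.36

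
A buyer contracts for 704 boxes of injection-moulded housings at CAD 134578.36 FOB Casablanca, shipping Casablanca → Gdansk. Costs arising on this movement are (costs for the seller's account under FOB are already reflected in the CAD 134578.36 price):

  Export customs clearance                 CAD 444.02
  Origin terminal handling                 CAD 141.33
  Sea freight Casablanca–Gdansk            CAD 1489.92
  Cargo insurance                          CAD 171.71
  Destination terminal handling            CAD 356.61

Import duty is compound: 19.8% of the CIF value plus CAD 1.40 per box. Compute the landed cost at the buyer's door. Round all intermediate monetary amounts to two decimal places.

Total landed cost: CAD 164557.72

FOB: the seller bears costs until goods are on board at the origin port; the buyer bears freight, insurance and all costs thereafter.
Already in the invoice (seller's account under FOB): export clearance, origin terminal — exclude.
CIF value = FOB price + freight + insurance = 134578.36 + 1489.92 + 171.71 = 136239.99
Ad valorem component: 136239.99 × 19.8% = 26975.52
Specific component: 704 × 1.40 = 985.60
Import duty = 26975.52 + 985.60 = 27961.12
Buyer bears: freight 1489.92 + insurance 171.71 + destination terminal 356.61 + duty 27961.12 = 29979.36
Landed cost = invoice 134578.36 + 29979.36 = 164557.72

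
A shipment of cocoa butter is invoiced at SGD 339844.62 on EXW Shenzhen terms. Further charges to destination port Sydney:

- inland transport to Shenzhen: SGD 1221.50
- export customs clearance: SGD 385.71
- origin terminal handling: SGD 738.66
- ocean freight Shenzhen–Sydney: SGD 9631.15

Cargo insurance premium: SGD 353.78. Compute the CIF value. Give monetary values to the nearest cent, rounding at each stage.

CIF value: SGD 352175.42

CIF = EXW price + pre-shipment costs + freight + insurance
CIF = 339844.62 + 1221.50 + 385.71 + 738.66 + 9631.15 + 353.78 = 352175.42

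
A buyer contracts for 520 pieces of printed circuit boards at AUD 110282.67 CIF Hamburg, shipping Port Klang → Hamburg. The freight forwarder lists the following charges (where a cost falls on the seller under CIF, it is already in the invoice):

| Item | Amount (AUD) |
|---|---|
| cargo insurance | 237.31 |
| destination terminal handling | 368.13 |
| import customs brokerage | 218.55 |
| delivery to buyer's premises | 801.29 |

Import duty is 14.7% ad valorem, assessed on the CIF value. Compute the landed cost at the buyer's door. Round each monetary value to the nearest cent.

CIF: the seller pays costs through ocean freight and marine insurance to the destination port.
Already in the invoice (seller's account under CIF): insurance — exclude.
The CIF price already equals the CIF value: 110282.67
Import duty = 110282.67 × 14.7% = 16211.55
Buyer bears: destination terminal 368.13 + brokerage 218.55 + delivery 801.29 + duty 16211.55 = 17599.52
Landed cost = invoice 110282.67 + 17599.52 = 127882.19

Total landed cost: AUD 127882.19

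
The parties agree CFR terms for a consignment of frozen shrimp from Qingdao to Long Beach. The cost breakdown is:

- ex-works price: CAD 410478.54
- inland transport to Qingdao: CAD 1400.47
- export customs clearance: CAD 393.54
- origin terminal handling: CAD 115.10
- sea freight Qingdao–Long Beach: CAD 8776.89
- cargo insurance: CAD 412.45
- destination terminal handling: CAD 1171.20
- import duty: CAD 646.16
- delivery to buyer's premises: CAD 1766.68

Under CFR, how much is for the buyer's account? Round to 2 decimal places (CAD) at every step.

CFR: the seller pays costs through ocean freight to the destination port, but not insurance.
Seller's account: goods 410478.54 + inland to port 1400.47 + export clearance 393.54 + origin terminal 115.10 + freight 8776.89 = 421164.54
Buyer's account: insurance 412.45 + destination terminal 1171.20 + duty 646.16 + delivery 1766.68 = 3996.49

Buyer's account: CAD 3996.49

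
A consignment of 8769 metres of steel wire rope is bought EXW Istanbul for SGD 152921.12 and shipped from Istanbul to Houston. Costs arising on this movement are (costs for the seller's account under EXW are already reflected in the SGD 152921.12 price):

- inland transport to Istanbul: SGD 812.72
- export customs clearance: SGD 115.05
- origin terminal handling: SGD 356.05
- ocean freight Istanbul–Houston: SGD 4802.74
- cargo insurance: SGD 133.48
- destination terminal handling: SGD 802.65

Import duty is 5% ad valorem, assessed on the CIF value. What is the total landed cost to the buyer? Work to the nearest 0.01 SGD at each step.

Total landed cost: SGD 167900.87

EXW: the seller makes goods available at their premises; the buyer bears all onward costs.
CIF value = EXW price + inland to port + export clearance + origin terminal + freight + insurance = 152921.12 + 812.72 + 115.05 + 356.05 + 4802.74 + 133.48 = 159141.16
Import duty = 159141.16 × 5% = 7957.06
Buyer bears: inland to port 812.72 + export clearance 115.05 + origin terminal 356.05 + freight 4802.74 + insurance 133.48 + destination terminal 802.65 + duty 7957.06 = 14979.75
Landed cost = invoice 152921.12 + 14979.75 = 167900.87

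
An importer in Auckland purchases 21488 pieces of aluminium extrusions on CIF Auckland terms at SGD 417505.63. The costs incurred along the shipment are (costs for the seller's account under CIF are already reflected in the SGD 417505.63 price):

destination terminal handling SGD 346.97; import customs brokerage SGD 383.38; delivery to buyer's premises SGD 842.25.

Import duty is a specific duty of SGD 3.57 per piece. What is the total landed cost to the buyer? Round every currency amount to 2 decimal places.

Total landed cost: SGD 495790.39

CIF: the seller pays costs through ocean freight and marine insurance to the destination port.
The CIF price already equals the CIF value: 417505.63
Import duty = 21488 × 3.57 = 76712.16
Buyer bears: destination terminal 346.97 + brokerage 383.38 + delivery 842.25 + duty 76712.16 = 78284.76
Landed cost = invoice 417505.63 + 78284.76 = 495790.39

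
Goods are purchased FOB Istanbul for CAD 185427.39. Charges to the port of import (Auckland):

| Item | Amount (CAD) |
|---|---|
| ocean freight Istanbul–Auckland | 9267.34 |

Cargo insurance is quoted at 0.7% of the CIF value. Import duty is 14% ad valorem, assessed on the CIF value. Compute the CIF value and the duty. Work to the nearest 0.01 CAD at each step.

CIF value: CAD 196067.20; import duty: CAD 27449.41

Let C be the CIF value. C = FOB price + freight + 0.7% × C
C − 0.7% × C = 185427.39 + 9267.34
0.993 × C = 194694.73
C = 194694.73 / 0.993 = 196067.20
Insurance premium = 0.7% × 196067.20 = 1372.47
Import duty = 196067.20 × 14% = 27449.41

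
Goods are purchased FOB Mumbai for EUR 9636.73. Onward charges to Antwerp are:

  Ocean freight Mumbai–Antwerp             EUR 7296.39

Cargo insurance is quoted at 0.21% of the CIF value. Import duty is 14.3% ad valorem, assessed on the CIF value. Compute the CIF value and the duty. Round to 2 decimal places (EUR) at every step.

CIF value: EUR 16968.75; import duty: EUR 2426.53

Let C be the CIF value. C = FOB price + freight + 0.21% × C
C − 0.21% × C = 9636.73 + 7296.39
0.9979 × C = 16933.12
C = 16933.12 / 0.9979 = 16968.75
Insurance premium = 0.21% × 16968.75 = 35.63
Import duty = 16968.75 × 14.3% = 2426.53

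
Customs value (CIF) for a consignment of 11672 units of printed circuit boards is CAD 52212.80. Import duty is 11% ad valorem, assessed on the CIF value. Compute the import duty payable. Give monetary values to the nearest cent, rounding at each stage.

Import duty = 52212.80 × 11% = 5743.41

Import duty: CAD 5743.41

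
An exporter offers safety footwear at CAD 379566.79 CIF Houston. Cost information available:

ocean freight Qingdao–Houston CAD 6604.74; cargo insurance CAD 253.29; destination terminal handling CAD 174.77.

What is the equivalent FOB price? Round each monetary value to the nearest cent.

Not relevant to the conversion: destination terminal — on the buyer under both terms; not part of either seller's price.
From CIF to FOB, the seller no longer bears: freight, insurance.
FOB price = 379566.79 − 6604.74 − 253.29 = 372708.76

FOB price: CAD 372708.76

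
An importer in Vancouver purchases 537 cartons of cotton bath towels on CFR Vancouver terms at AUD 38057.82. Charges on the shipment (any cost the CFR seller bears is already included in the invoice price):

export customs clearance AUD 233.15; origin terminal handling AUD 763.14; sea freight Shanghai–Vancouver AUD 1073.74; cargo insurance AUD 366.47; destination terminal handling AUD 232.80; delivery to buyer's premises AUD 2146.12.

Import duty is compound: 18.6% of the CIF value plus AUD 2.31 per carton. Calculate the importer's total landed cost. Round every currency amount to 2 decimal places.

Total landed cost: AUD 49190.60

CFR: the seller pays costs through ocean freight to the destination port, but not insurance.
Already in the invoice (seller's account under CFR): export clearance, origin terminal, freight — exclude.
CIF value = CFR price + insurance = 38057.82 + 366.47 = 38424.29
Ad valorem component: 38424.29 × 18.6% = 7146.92
Specific component: 537 × 2.31 = 1240.47
Import duty = 7146.92 + 1240.47 = 8387.39
Buyer bears: insurance 366.47 + destination terminal 232.80 + delivery 2146.12 + duty 8387.39 = 11132.78
Landed cost = invoice 38057.82 + 11132.78 = 49190.60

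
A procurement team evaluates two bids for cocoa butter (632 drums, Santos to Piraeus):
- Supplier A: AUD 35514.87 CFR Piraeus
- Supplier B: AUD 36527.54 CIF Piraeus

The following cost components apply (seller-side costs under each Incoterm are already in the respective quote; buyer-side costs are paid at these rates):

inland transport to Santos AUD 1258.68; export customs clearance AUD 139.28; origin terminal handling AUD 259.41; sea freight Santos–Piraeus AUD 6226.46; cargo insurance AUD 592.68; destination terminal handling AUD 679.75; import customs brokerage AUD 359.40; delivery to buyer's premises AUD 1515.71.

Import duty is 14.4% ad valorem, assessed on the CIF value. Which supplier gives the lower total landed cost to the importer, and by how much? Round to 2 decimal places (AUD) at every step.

Supplier A (CFR):
CIF value = CFR price + insurance = 35514.87 + 592.68 = 36107.55
Import duty = 36107.55 × 14.4% = 5199.49
Buyer bears (A): 592.68 + 679.75 + 359.40 + 1515.71 = 3147.54
Landed cost (A) = invoice 35514.87 + 3147.54 + duty 5199.49 = 43861.90
Supplier B (CIF):
The CIF price already equals the CIF value: 36527.54
Import duty = 36527.54 × 14.4% = 5259.97
Buyer bears (B): 679.75 + 359.40 + 1515.71 = 2554.86
Landed cost (B) = invoice 36527.54 + 2554.86 + duty 5259.97 = 44342.37
Difference = |43861.90 − 44342.37| = 480.47

Supplier A is cheaper by AUD 480.47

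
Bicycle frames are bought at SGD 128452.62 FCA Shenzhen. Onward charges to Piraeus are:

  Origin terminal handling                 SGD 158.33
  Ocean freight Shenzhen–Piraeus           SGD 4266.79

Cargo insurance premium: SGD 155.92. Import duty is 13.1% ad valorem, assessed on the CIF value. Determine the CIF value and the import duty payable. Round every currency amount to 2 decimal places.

CIF = FCA price + pre-shipment costs + freight + insurance
CIF = 128452.62 + 158.33 + 4266.79 + 155.92 = 133033.66
Import duty = 133033.66 × 13.1% = 17427.41

CIF value: SGD 133033.66; import duty: SGD 17427.41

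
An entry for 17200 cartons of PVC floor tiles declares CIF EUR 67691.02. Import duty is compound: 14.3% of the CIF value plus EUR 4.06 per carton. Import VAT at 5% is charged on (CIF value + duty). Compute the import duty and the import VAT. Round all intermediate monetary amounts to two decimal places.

Import duty: EUR 79511.82; import VAT: EUR 7360.14

Ad valorem component: 67691.02 × 14.3% = 9679.82
Specific component: 17200 × 4.06 = 69832.00
Import duty = 9679.82 + 69832.00 = 79511.82
VAT base = CIF + duty = 67691.02 + 79511.82 = 147202.84
Import VAT = 147202.84 × 5% = 7360.14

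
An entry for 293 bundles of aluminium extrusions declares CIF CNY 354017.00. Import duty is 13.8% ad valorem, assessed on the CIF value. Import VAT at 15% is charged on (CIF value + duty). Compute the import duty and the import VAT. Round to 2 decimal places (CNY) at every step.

Import duty = 354017.00 × 13.8% = 48854.35
VAT base = CIF + duty = 354017.00 + 48854.35 = 402871.35
Import VAT = 402871.35 × 15% = 60430.70

Import duty: CNY 48854.35; import VAT: CNY 60430.70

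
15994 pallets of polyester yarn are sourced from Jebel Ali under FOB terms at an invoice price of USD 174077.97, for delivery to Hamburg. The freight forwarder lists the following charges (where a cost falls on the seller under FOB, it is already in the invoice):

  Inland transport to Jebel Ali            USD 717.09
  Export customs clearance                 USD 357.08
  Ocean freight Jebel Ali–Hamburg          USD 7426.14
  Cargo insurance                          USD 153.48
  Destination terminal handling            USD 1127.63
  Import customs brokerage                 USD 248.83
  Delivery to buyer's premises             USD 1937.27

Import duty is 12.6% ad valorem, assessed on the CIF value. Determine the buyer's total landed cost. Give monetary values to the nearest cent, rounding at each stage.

FOB: the seller bears costs until goods are on board at the origin port; the buyer bears freight, insurance and all costs thereafter.
Already in the invoice (seller's account under FOB): inland to port, export clearance — exclude.
CIF value = FOB price + freight + insurance = 174077.97 + 7426.14 + 153.48 = 181657.59
Import duty = 181657.59 × 12.6% = 22888.86
Buyer bears: freight 7426.14 + insurance 153.48 + destination terminal 1127.63 + brokerage 248.83 + delivery 1937.27 + duty 22888.86 = 33782.21
Landed cost = invoice 174077.97 + 33782.21 = 207860.18

Total landed cost: USD 207860.18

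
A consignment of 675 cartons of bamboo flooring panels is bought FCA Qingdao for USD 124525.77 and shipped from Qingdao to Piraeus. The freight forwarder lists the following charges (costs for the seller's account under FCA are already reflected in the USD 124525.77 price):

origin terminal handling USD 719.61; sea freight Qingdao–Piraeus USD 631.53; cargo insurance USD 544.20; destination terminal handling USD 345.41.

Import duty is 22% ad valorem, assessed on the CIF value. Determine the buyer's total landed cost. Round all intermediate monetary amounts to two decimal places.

Total landed cost: USD 154579.16

FCA: the seller delivers export-cleared goods to the carrier; the buyer bears costs from that point.
CIF value = FCA price + origin terminal + freight + insurance = 124525.77 + 719.61 + 631.53 + 544.20 = 126421.11
Import duty = 126421.11 × 22% = 27812.64
Buyer bears: origin terminal 719.61 + freight 631.53 + insurance 544.20 + destination terminal 345.41 + duty 27812.64 = 30053.39
Landed cost = invoice 124525.77 + 30053.39 = 154579.16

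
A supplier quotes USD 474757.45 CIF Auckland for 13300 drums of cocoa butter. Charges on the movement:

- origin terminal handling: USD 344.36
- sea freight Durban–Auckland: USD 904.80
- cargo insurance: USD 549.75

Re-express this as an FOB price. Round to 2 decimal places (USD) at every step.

FOB price: USD 473302.90

Not relevant to the conversion: origin terminal — on the seller under both CIF and FOB; already in the CIF price and stays in the FOB price.
From CIF to FOB, the seller no longer bears: freight, insurance.
FOB price = 474757.45 − 904.80 − 549.75 = 473302.90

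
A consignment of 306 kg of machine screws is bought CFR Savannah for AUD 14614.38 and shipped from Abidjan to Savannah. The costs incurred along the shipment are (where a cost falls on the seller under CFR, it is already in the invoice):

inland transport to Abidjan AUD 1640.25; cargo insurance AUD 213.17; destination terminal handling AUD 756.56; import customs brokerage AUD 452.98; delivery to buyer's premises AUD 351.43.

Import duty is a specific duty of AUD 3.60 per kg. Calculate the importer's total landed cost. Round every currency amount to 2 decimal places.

CFR: the seller pays costs through ocean freight to the destination port, but not insurance.
Already in the invoice (seller's account under CFR): inland to port — exclude.
CIF value = CFR price + insurance = 14614.38 + 213.17 = 14827.55
Import duty = 306 × 3.60 = 1101.60
Buyer bears: insurance 213.17 + destination terminal 756.56 + brokerage 452.98 + delivery 351.43 + duty 1101.60 = 2875.74
Landed cost = invoice 14614.38 + 2875.74 = 17490.12

Total landed cost: AUD 17490.12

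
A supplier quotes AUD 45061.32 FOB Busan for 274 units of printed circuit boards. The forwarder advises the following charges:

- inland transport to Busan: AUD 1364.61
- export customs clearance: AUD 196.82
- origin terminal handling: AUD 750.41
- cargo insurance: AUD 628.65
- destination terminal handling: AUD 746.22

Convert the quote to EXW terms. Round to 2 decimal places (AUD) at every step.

Not relevant to the conversion: destination terminal, insurance — on the buyer under both terms; not part of either seller's price.
From FOB to EXW, the seller no longer bears: inland to port, export clearance, origin terminal.
EXW price = 45061.32 − 1364.61 − 196.82 − 750.41 = 42749.48

EXW price: AUD 42749.48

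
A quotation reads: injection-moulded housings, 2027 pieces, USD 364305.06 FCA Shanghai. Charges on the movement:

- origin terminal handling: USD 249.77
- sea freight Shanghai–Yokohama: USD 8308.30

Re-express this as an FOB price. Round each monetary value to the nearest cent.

FOB price: USD 364554.83

Not relevant to the conversion: freight — on the buyer under both terms; not part of either seller's price.
From FCA to FOB, the seller additionally bears: origin terminal.
FOB price = 364305.06 + 249.77 = 364554.83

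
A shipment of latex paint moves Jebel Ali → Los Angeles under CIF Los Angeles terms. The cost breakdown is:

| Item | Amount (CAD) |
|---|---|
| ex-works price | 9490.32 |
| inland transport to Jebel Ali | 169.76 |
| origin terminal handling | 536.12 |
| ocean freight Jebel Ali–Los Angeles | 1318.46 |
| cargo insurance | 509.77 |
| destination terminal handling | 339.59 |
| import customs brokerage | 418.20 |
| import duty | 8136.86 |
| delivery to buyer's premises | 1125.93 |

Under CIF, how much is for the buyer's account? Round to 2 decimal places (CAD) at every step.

Buyer's account: CAD 10020.58

CIF: the seller pays costs through ocean freight and marine insurance to the destination port.
Seller's account: goods 9490.32 + inland to port 169.76 + origin terminal 536.12 + freight 1318.46 + insurance 509.77 = 12024.43
Buyer's account: destination terminal 339.59 + brokerage 418.20 + duty 8136.86 + delivery 1125.93 = 10020.58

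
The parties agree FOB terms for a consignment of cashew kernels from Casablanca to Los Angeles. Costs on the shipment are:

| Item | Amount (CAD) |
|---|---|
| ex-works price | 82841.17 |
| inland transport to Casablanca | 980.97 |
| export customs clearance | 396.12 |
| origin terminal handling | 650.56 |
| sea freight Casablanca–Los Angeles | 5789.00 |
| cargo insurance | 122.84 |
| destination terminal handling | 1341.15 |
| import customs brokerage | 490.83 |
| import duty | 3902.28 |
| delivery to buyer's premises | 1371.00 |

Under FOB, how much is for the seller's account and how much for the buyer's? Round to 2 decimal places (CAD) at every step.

FOB: the seller bears costs until goods are on board at the origin port; the buyer bears freight, insurance and all costs thereafter.
Seller's account: goods 82841.17 + inland to port 980.97 + export clearance 396.12 + origin terminal 650.56 = 84868.82
Buyer's account: freight 5789.00 + insurance 122.84 + destination terminal 1341.15 + brokerage 490.83 + duty 3902.28 + delivery 1371.00 = 13017.10

Seller: CAD 84868.82; buyer: CAD 13017.10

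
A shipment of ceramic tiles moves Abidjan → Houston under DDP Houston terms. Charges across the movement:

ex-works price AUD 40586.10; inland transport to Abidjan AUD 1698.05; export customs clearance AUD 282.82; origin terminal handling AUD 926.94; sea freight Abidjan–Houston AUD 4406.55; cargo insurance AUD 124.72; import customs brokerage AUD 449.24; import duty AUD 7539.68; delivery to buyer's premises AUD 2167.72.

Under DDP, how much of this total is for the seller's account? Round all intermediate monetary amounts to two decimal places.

DDP: the seller bears all costs including import duty.
Seller's account: goods 40586.10 + inland to port 1698.05 + export clearance 282.82 + origin terminal 926.94 + freight 4406.55 + insurance 124.72 + brokerage 449.24 + duty 7539.68 + delivery 2167.72 = 58181.82
Buyer's account: 0.00

Seller's account: AUD 58181.82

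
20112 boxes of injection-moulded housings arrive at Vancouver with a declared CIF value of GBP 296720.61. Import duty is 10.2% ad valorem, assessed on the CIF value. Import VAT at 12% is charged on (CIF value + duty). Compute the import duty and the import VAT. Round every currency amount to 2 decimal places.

Import duty = 296720.61 × 10.2% = 30265.50
VAT base = CIF + duty = 296720.61 + 30265.50 = 326986.11
Import VAT = 326986.11 × 12% = 39238.33

Import duty: GBP 30265.50; import VAT: GBP 39238.33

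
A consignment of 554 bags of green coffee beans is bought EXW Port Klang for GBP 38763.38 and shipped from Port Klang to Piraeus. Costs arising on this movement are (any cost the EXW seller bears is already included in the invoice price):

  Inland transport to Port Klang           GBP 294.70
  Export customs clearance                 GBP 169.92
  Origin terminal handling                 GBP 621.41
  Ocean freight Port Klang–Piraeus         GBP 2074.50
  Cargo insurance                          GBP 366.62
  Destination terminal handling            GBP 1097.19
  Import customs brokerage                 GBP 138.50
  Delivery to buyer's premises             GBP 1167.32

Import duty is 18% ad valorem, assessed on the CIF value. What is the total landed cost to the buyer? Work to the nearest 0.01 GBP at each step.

EXW: the seller makes goods available at their premises; the buyer bears all onward costs.
CIF value = EXW price + inland to port + export clearance + origin terminal + freight + insurance = 38763.38 + 294.70 + 169.92 + 621.41 + 2074.50 + 366.62 = 42290.53
Import duty = 42290.53 × 18% = 7612.30
Buyer bears: inland to port 294.70 + export clearance 169.92 + origin terminal 621.41 + freight 2074.50 + insurance 366.62 + destination terminal 1097.19 + brokerage 138.50 + delivery 1167.32 + duty 7612.30 = 13542.46
Landed cost = invoice 38763.38 + 13542.46 = 52305.84

Total landed cost: GBP 52305.84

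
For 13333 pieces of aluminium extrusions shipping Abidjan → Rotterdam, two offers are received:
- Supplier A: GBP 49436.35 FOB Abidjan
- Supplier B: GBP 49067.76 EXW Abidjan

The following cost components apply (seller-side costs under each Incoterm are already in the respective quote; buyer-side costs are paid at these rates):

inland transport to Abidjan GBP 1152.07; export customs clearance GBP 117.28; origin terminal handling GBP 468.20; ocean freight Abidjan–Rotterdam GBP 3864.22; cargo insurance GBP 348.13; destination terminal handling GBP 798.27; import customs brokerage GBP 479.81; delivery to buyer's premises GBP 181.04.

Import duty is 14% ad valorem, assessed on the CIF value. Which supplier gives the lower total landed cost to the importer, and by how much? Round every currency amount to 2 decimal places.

Supplier A (FOB):
CIF value = FOB price + freight + insurance = 49436.35 + 3864.22 + 348.13 = 53648.70
Import duty = 53648.70 × 14% = 7510.82
Buyer bears (A): 3864.22 + 348.13 + 798.27 + 479.81 + 181.04 = 5671.47
Landed cost (A) = invoice 49436.35 + 5671.47 + duty 7510.82 = 62618.64
Supplier B (EXW):
CIF value = EXW price + inland to port + export clearance + origin terminal + freight + insurance = 49067.76 + 1152.07 + 117.28 + 468.20 + 3864.22 + 348.13 = 55017.66
Import duty = 55017.66 × 14% = 7702.47
Buyer bears (B): 1152.07 + 117.28 + 468.20 + 3864.22 + 348.13 + 798.27 + 479.81 + 181.04 = 7409.02
Landed cost (B) = invoice 49067.76 + 7409.02 + duty 7702.47 = 64179.25
Difference = |62618.64 − 64179.25| = 1560.61

Supplier A is cheaper by GBP 1560.61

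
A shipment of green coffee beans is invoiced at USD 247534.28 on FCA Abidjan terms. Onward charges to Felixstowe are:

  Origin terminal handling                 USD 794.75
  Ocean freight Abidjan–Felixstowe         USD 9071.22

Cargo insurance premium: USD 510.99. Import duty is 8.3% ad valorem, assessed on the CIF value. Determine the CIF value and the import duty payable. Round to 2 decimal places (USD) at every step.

CIF = FCA price + pre-shipment costs + freight + insurance
CIF = 247534.28 + 794.75 + 9071.22 + 510.99 = 257911.24
Import duty = 257911.24 × 8.3% = 21406.63

CIF value: USD 257911.24; import duty: USD 21406.63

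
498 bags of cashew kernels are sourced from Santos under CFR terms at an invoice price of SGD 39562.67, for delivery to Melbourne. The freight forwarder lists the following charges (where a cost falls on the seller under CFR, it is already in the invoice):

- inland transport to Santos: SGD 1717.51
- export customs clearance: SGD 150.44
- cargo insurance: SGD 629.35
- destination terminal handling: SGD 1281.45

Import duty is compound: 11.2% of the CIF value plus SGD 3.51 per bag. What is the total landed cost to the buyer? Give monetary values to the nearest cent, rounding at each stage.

CFR: the seller pays costs through ocean freight to the destination port, but not insurance.
Already in the invoice (seller's account under CFR): inland to port, export clearance — exclude.
CIF value = CFR price + insurance = 39562.67 + 629.35 = 40192.02
Ad valorem component: 40192.02 × 11.2% = 4501.51
Specific component: 498 × 3.51 = 1747.98
Import duty = 4501.51 + 1747.98 = 6249.49
Buyer bears: insurance 629.35 + destination terminal 1281.45 + duty 6249.49 = 8160.29
Landed cost = invoice 39562.67 + 8160.29 = 47722.96

Total landed cost: SGD 47722.96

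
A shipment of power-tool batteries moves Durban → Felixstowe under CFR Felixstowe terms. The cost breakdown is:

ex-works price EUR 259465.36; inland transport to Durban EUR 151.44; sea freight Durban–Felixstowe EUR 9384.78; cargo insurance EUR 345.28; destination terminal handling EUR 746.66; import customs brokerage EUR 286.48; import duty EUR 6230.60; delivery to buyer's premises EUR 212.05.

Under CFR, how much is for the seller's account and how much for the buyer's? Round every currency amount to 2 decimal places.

CFR: the seller pays costs through ocean freight to the destination port, but not insurance.
Seller's account: goods 259465.36 + inland to port 151.44 + freight 9384.78 = 269001.58
Buyer's account: insurance 345.28 + destination terminal 746.66 + brokerage 286.48 + duty 6230.60 + delivery 212.05 = 7821.07

Seller: EUR 269001.58; buyer: EUR 7821.07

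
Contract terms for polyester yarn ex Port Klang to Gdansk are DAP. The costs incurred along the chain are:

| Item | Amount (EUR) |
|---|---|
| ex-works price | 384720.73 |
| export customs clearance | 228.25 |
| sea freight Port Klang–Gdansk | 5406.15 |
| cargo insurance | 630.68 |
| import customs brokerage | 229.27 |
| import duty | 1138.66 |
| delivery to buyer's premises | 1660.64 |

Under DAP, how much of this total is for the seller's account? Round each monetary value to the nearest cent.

DAP: the seller bears all costs to the named destination except import duty and clearance.
Seller's account: goods 384720.73 + export clearance 228.25 + freight 5406.15 + insurance 630.68 + delivery 1660.64 = 392646.45
Buyer's account: brokerage 229.27 + duty 1138.66 = 1367.93

Seller's account: EUR 392646.45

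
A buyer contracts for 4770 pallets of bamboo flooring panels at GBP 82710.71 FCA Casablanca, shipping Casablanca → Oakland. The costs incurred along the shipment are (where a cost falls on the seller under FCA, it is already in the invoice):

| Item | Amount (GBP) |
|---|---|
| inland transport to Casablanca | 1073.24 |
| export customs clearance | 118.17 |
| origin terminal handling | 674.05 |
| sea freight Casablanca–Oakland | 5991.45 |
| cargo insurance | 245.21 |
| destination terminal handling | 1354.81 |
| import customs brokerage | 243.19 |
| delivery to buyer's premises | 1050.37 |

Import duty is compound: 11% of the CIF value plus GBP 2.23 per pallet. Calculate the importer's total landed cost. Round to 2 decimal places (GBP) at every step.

Total landed cost: GBP 112765.25

FCA: the seller delivers export-cleared goods to the carrier; the buyer bears costs from that point.
Already in the invoice (seller's account under FCA): inland to port, export clearance — exclude.
CIF value = FCA price + origin terminal + freight + insurance = 82710.71 + 674.05 + 5991.45 + 245.21 = 89621.42
Ad valorem component: 89621.42 × 11% = 9858.36
Specific component: 4770 × 2.23 = 10637.10
Import duty = 9858.36 + 10637.10 = 20495.46
Buyer bears: origin terminal 674.05 + freight 5991.45 + insurance 245.21 + destination terminal 1354.81 + brokerage 243.19 + delivery 1050.37 + duty 20495.46 = 30054.54
Landed cost = invoice 82710.71 + 30054.54 = 112765.25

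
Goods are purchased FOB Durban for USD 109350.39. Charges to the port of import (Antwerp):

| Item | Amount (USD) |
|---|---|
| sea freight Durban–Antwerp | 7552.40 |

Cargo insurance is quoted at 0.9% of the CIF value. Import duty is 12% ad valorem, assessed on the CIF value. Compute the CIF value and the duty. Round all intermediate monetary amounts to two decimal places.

Let C be the CIF value. C = FOB price + freight + 0.9% × C
C − 0.9% × C = 109350.39 + 7552.40
0.991 × C = 116902.79
C = 116902.79 / 0.991 = 117964.47
Insurance premium = 0.9% × 117964.47 = 1061.68
Import duty = 117964.47 × 12% = 14155.74

CIF value: USD 117964.47; import duty: USD 14155.74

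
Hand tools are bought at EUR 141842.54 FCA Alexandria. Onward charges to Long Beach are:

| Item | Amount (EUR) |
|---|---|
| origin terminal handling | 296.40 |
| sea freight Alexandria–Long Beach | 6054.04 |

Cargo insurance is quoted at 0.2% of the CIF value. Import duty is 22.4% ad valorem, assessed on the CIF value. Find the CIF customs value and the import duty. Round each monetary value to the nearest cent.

Let C be the CIF value. C = FCA price + pre-shipment costs + freight + 0.2% × C
C − 0.2% × C = 141842.54 + 296.40 + 6054.04
0.998 × C = 148192.98
C = 148192.98 / 0.998 = 148489.96
Insurance premium = 0.2% × 148489.96 = 296.98
Import duty = 148489.96 × 22.4% = 33261.75

CIF value: EUR 148489.96; import duty: EUR 33261.75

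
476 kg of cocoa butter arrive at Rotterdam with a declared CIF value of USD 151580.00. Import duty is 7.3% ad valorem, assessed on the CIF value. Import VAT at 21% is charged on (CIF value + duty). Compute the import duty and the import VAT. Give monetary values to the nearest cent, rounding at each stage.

Import duty = 151580.00 × 7.3% = 11065.34
VAT base = CIF + duty = 151580.00 + 11065.34 = 162645.34
Import VAT = 162645.34 × 21% = 34155.52

Import duty: USD 11065.34; import VAT: USD 34155.52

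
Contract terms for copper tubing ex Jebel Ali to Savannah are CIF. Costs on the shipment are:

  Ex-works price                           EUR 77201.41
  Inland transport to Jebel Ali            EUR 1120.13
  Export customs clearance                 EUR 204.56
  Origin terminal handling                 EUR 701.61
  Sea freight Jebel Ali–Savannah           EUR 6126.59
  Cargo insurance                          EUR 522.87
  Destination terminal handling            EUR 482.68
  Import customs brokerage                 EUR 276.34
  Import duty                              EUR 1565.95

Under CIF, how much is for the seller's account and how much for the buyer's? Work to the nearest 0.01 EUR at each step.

Seller: EUR 85877.17; buyer: EUR 2324.97

CIF: the seller pays costs through ocean freight and marine insurance to the destination port.
Seller's account: goods 77201.41 + inland to port 1120.13 + export clearance 204.56 + origin terminal 701.61 + freight 6126.59 + insurance 522.87 = 85877.17
Buyer's account: destination terminal 482.68 + brokerage 276.34 + duty 1565.95 = 2324.97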